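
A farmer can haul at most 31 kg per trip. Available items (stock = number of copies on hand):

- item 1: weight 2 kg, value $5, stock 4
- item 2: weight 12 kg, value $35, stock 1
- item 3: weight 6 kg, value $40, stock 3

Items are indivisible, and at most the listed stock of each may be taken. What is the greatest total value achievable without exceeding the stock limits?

$155

Best selections within weight 31 and stock limits:
- 1×item 2 + 3×item 3: weight 30, value 155
- 4×item 1 + 3×item 3: weight 26, value 140
Best: $155.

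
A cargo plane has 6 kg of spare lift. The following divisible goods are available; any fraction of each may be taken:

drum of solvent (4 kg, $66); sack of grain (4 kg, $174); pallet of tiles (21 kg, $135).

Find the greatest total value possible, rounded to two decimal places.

Take in order of value per unit:
- sack of grain (174/4 per unit): all 4 → value 174, running total 174.00
- drum of solvent (66/4 per unit): 2 of 4 → value 2×66/4 = 33.0000, running total 207.00
Total 207.00.

207.00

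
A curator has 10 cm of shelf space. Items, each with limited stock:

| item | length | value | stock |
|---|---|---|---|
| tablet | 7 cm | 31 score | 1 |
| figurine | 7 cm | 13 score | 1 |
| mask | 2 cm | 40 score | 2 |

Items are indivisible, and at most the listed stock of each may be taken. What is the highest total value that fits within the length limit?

Best selections within length 10 and stock limits:
- 2×mask: length 4, value 80
- 1×tablet + 1×mask: length 9, value 71
- 1×figurine + 1×mask: length 9, value 53
- 1×mask: length 2, value 40
Best: 80 score.

80 score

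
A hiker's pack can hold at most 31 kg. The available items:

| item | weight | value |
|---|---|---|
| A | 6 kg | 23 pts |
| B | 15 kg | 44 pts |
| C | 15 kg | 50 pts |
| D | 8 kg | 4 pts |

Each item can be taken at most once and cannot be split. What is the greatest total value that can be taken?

94 pts

This is a 0/1 knapsack; check combinations near the capacity.
- B+C: weight 15+15=30, value 44+50=94
- A+C+D: weight 6+15+8=29, value 23+50+4=77
- A+C: weight 6+15=21, value 23+50=73
Best: 94 pts.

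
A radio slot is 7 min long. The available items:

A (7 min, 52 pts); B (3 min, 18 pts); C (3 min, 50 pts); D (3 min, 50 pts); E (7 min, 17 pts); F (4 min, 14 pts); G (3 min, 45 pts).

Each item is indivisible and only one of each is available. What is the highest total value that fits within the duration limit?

Check high-value combinations within 7 min:
- C+D: duration 3+3=6, value 50+50=100
- C+G: duration 3+3=6, value 50+45=95
- D+G: duration 3+3=6, value 50+45=95
Best: 100 pts.

100 pts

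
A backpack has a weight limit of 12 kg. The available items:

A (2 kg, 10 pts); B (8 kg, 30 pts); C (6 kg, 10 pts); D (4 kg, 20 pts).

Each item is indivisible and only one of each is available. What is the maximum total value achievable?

Check high-value combinations within 12 kg:
- B+D: weight 8+4=12, value 30+20=50
- A+B: weight 2+8=10, value 10+30=40
- A+C+D: weight 2+6+4=12, value 10+10+20=40
Best: 50 pts.

50 pts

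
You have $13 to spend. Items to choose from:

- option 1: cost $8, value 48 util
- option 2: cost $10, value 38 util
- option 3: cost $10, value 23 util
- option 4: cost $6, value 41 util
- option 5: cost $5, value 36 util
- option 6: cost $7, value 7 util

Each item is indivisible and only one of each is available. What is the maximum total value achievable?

84 util

Check high-value combinations within $13:
- option 1+option 5: cost 8+5=13, value 48+36=84
- option 4+option 5: cost 6+5=11, value 41+36=77
- option 1: cost 8, value 48
Best: 84 util.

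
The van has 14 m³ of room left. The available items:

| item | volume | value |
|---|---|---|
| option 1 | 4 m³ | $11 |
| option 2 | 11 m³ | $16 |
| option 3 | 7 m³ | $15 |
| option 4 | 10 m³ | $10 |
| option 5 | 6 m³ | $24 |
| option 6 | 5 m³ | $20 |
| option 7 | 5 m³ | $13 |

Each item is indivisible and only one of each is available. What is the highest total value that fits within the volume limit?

$44

Check high-value combinations within 14 m³:
- option 5+option 6: volume 6+5=11, value 24+20=44
- option 1+option 6+option 7: volume 4+5+5=14, value 11+20+13=44
- option 3+option 5: volume 7+6=13, value 15+24=39
Best: $44.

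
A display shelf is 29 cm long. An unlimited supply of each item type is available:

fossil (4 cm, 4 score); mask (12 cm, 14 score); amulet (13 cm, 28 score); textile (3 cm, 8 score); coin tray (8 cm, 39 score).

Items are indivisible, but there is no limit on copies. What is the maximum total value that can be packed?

Best value-per-unit is coin tray at 39/8; filling with it alone gives 3×39 = 117.
Optimal mix: 1×textile + 3×coin tray → length 27, value 125.

125 score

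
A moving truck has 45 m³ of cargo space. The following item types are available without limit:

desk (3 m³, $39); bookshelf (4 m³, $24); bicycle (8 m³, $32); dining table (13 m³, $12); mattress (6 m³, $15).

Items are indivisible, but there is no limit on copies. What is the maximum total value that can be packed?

Best value-per-unit is desk at 39/3, and filling with it alone uses volume 15×3=45. No mix of the others beats 15×39 = 585.

$585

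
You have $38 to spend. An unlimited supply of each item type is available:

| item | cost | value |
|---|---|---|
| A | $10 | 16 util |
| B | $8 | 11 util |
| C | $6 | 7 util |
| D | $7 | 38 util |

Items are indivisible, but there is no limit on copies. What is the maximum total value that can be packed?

Best value-per-unit is D at 38/7, and filling with it alone uses cost 5×7=35. No mix of the others beats 5×38 = 190.

190 util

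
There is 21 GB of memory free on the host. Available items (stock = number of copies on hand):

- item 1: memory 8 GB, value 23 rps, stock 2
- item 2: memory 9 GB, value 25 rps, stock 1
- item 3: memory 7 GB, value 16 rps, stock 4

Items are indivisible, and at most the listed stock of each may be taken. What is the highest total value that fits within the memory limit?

48 rps

Best selections within memory 21 and stock limits:
- 1×item 1 + 1×item 2: memory 17, value 48
- 3×item 3: memory 21, value 48
- 2×item 1: memory 16, value 46
Best: 48 rps.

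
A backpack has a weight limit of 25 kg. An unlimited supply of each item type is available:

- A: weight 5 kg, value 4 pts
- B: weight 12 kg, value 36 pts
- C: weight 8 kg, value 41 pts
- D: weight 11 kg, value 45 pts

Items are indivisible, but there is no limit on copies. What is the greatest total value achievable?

123 pts

Best value-per-unit is C at 41/8, and filling with it alone uses weight 3×8=24. No mix of the others beats 3×41 = 123.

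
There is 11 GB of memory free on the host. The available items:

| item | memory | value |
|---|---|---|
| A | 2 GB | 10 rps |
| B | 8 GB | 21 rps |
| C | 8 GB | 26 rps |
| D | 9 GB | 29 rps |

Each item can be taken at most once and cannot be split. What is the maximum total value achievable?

39 rps

Check high-value combinations within 11 GB:
- A+D: memory 2+9=11, value 10+29=39
- A+C: memory 2+8=10, value 10+26=36
- A+B: memory 2+8=10, value 10+21=31
- D: memory 9, value 29
Best: 39 rps.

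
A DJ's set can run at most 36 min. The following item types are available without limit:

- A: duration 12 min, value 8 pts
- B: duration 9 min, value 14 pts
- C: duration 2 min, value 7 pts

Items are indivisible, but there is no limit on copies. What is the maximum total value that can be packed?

Best value-per-unit is C at 7/2, and filling with it alone uses duration 18×2=36. No mix of the others beats 18×7 = 126.

126 pts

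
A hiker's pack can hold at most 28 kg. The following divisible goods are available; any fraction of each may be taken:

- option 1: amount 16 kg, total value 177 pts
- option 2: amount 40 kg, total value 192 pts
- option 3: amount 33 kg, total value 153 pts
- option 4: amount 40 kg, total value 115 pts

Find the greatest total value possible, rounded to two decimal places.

Take in order of value per unit:
- option 1 (177/16 per unit): all 16 → value 177, running total 177.00
- option 2 (192/40 per unit): 12 of 40 → value 12×192/40 = 57.6000, running total 234.60
Total 234.60.

234.60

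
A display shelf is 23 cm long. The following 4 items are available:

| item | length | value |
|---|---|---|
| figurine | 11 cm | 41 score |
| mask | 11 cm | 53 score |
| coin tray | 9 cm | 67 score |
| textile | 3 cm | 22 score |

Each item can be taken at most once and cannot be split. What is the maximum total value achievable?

Check high-value combinations within 23 cm:
- mask+coin tray+textile: length 11+9+3=23, value 53+67+22=142
- figurine+coin tray+textile: length 11+9+3=23, value 41+67+22=130
- mask+coin tray: length 11+9=20, value 53+67=120
- figurine+coin tray: length 11+9=20, value 41+67=108
- figurine+mask: length 11+11=22, value 41+53=94
Best: 142 score.

142 score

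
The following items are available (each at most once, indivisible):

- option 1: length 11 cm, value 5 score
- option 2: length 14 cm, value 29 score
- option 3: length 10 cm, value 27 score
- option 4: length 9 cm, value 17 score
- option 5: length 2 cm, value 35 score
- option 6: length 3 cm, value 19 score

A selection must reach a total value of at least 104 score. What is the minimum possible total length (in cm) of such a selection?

Subsets with value ≥ 104, sorted by total length:
- option 2+option 3+option 5+option 6: length 29, value 110
- option 2+option 3+option 4+option 5: length 35, value 108
- option 2+option 3+option 4+option 5+option 6: length 38, value 127
- option 1+option 2+option 4+option 5+option 6: length 39, value 105
Minimum length: 29 cm.

29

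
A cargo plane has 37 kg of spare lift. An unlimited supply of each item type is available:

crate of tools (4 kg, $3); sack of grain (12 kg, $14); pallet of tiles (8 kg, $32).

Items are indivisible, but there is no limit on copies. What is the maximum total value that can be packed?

Best value-per-unit is pallet of tiles at 32/8; filling with it alone gives 4×32 = 128.
Optimal mix: 1×crate of tools + 4×pallet of tiles → weight 36, value 131.

$131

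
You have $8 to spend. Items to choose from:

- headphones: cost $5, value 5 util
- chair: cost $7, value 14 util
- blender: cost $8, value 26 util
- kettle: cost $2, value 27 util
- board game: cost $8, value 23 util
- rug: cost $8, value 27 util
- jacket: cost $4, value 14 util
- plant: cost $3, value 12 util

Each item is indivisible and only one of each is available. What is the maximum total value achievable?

41 util

This is a 0/1 knapsack; check combinations near the capacity.
- kettle+jacket: cost 2+4=6, value 27+14=41
- kettle+plant: cost 2+3=5, value 27+12=39
- headphones+kettle: cost 5+2=7, value 5+27=32
Best: 41 util.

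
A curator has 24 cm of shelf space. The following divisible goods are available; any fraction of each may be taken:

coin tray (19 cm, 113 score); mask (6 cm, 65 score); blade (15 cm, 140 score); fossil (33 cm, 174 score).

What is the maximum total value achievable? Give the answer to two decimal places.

222.84

Take in order of value per unit:
- mask (65/6 per unit): all 6 → value 65, running total 65.00
- blade (140/15 per unit): all 15 → value 140, running total 205.00
- coin tray (113/19 per unit): 3 of 19 → value 3×113/19 = 17.8421, running total 222.84
Total 222.84.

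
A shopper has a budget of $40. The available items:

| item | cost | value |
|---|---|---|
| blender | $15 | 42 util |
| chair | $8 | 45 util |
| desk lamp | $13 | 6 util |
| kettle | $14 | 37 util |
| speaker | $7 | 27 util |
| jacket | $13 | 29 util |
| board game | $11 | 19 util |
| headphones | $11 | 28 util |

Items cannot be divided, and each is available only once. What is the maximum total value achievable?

Check high-value combinations within $40:
- chair+kettle+speaker+headphones: cost 8+14+7+11=40, value 45+37+27+28=137
- chair+speaker+jacket+headphones: cost 8+7+13+11=39, value 45+27+29+28=129
- chair+kettle+speaker+board game: cost 8+14+7+11=40, value 45+37+27+19=128
- blender+chair+kettle: cost 15+8+14=37, value 42+45+37=124
- chair+speaker+jacket+board game: cost 8+7+13+11=39, value 45+27+29+19=120
Best: 137 util.

137 util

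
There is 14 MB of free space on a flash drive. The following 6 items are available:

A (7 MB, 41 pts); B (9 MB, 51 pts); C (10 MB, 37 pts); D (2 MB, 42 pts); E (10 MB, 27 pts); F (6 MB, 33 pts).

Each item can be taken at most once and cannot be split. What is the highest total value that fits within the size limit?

93 pts

Check high-value combinations within 14 MB:
- B+D: size 9+2=11, value 51+42=93
- A+D: size 7+2=9, value 41+42=83
- C+D: size 10+2=12, value 37+42=79
- D+F: size 2+6=8, value 42+33=75
- A+F: size 7+6=13, value 41+33=74
Best: 93 pts.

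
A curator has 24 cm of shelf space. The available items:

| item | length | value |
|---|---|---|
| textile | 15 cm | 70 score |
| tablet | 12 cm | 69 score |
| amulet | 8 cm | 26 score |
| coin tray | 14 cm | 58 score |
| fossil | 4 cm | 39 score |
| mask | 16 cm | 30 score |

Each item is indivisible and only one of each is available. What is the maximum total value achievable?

This is a 0/1 knapsack; check combinations near the capacity.
- tablet+amulet+fossil: length 12+8+4=24, value 69+26+39=134
- textile+fossil: length 15+4=19, value 70+39=109
- tablet+fossil: length 12+4=16, value 69+39=108
Best: 134 score.

134 score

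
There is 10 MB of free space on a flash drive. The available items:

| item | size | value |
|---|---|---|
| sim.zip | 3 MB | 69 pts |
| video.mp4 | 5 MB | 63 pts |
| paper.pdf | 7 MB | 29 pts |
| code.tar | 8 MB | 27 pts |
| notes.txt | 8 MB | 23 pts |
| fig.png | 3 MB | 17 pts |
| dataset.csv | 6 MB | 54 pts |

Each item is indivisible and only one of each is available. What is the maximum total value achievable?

132 pts

Check high-value combinations within 10 MB:
- sim.zip+video.mp4: size 3+5=8, value 69+63=132
- sim.zip+dataset.csv: size 3+6=9, value 69+54=123
- sim.zip+paper.pdf: size 3+7=10, value 69+29=98
Best: 132 pts.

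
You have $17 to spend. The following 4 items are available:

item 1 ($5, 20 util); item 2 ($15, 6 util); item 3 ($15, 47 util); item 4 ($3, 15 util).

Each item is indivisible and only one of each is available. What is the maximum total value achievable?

This is a 0/1 knapsack; check combinations near the capacity.
- item 3: cost 15, value 47
- item 1+item 4: cost 5+3=8, value 20+15=35
- item 1: cost 5, value 20
- item 4: cost 3, value 15
Best: 47 util.

47 util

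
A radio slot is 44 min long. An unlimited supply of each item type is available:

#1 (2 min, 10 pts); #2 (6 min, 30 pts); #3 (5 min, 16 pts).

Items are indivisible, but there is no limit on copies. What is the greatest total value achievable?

Best value-per-unit is #1 at 10/2, and filling with it alone uses duration 22×2=44. No mix of the others beats 22×10 = 220.

220 pts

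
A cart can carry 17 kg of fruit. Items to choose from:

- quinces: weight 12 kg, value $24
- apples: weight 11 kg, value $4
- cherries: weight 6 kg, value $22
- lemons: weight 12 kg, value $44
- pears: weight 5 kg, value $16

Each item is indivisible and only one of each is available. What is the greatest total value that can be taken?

$60

Check high-value combinations within 17 kg:
- lemons+pears: weight 12+5=17, value 44+16=60
- lemons: weight 12, value 44
- quinces+pears: weight 12+5=17, value 24+16=40
Best: $60.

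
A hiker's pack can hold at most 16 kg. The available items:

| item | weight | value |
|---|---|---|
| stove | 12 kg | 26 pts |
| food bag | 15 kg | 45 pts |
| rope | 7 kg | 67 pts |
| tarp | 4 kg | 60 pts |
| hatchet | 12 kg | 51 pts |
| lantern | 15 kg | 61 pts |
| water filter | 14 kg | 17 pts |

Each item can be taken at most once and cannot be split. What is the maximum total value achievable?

Check high-value combinations within 16 kg:
- rope+tarp: weight 7+4=11, value 67+60=127
- tarp+hatchet: weight 4+12=16, value 60+51=111
- stove+tarp: weight 12+4=16, value 26+60=86
- rope: weight 7, value 67
- lantern: weight 15, value 61
Best: 127 pts.

127 pts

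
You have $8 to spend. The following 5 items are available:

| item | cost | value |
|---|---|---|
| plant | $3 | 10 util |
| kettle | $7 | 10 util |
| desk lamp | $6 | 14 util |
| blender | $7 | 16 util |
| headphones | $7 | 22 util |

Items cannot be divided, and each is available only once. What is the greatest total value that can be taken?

Check high-value combinations within $8:
- headphones: cost 7, value 22
- blender: cost 7, value 16
- desk lamp: cost 6, value 14
- plant: cost 3, value 10
Best: 22 util.

22 util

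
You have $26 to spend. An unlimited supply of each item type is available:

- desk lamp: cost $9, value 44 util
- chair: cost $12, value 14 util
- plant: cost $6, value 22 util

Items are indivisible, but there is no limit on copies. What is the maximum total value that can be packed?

Best value-per-unit is desk lamp at 44/9; filling with it alone gives 2×44 = 88.
Optimal mix: 2×desk lamp + 1×plant → cost 24, value 110.

110 util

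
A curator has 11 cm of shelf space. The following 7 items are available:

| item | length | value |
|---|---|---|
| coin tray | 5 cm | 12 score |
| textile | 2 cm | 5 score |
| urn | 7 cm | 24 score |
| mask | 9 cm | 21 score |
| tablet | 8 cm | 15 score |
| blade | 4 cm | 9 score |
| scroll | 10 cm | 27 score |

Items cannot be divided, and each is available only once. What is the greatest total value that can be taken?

This is a 0/1 knapsack; check combinations near the capacity.
- urn+blade: length 7+4=11, value 24+9=33
- textile+urn: length 2+7=9, value 5+24=29
- scroll: length 10, value 27
Best: 33 score.

33 score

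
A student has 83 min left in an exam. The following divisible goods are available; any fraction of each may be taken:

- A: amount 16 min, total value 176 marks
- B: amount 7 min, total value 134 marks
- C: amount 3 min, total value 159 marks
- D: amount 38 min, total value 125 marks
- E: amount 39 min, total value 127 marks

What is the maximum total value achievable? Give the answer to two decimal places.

Take in order of value per unit:
- C (159/3 per unit): all 3 → value 159, running total 159.00
- B (134/7 per unit): all 7 → value 134, running total 293.00
- A (176/16 per unit): all 16 → value 176, running total 469.00
- D (125/38 per unit): all 38 → value 125, running total 594.00
- E (127/39 per unit): 19 of 39 → value 19×127/39 = 61.8718, running total 655.87
Total 655.87.

655.87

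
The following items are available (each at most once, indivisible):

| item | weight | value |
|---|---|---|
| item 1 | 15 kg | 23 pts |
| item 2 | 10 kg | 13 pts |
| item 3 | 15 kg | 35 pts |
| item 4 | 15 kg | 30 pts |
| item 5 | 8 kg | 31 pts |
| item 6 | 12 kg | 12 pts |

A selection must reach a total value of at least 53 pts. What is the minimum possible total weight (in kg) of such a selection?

Subsets with value ≥ 53, sorted by total weight:
- item 3+item 5: weight 23, value 66
- item 4+item 5: weight 23, value 61
Minimum weight: 23 kg.

23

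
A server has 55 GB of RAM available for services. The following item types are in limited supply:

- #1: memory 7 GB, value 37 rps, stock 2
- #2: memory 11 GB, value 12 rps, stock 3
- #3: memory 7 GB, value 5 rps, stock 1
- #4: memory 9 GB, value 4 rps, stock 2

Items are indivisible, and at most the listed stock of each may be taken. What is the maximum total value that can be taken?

Best selections within memory 55 and stock limits:
- 2×#1 + 3×#2 + 1×#3: memory 54, value 115
- 2×#1 + 3×#2: memory 47, value 110
- 2×#1 + 2×#2 + 1×#3 + 1×#4: memory 52, value 107
Best: 115 rps.

115 rps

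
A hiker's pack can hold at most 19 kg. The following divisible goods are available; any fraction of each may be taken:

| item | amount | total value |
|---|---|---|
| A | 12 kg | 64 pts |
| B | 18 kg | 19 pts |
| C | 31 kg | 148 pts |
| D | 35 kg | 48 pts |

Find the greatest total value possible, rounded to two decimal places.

Take in order of value per unit:
- A (64/12 per unit): all 12 → value 64, running total 64.00
- C (148/31 per unit): 7 of 31 → value 7×148/31 = 33.4194, running total 97.42
Total 97.42.

97.42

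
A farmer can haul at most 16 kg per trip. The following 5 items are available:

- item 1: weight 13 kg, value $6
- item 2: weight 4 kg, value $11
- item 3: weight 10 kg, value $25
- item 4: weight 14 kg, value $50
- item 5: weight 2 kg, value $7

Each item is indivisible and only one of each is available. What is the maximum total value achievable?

$57

Check high-value combinations within 16 kg:
- item 4+item 5: weight 14+2=16, value 50+7=57
- item 4: weight 14, value 50
- item 2+item 3+item 5: weight 4+10+2=16, value 11+25+7=43
- item 2+item 3: weight 4+10=14, value 11+25=36
Best: $57.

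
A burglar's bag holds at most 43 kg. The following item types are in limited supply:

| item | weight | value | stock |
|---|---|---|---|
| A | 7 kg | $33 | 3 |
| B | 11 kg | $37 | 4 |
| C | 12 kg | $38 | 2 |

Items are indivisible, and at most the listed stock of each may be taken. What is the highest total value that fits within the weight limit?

Best selections within weight 43 and stock limits:
- 3×A + 2×B: weight 43, value 173
- 1×A + 1×B + 2×C: weight 42, value 146
- 1×A + 2×B + 1×C: weight 41, value 145
- 1×A + 3×B: weight 40, value 144
Best: $173.

$173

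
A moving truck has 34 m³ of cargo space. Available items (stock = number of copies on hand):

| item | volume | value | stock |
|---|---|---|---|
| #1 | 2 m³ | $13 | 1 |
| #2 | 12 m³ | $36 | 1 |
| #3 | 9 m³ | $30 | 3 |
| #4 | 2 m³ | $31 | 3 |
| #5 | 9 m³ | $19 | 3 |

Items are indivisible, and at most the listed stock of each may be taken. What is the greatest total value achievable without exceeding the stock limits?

$183

Best selections within volume 34 and stock limits:
- 3×#3 + 3×#4: volume 33, value 183
- 1×#1 + 1×#2 + 1×#3 + 3×#4: volume 29, value 172
- 2×#3 + 3×#4 + 1×#5: volume 33, value 172
Best: $183.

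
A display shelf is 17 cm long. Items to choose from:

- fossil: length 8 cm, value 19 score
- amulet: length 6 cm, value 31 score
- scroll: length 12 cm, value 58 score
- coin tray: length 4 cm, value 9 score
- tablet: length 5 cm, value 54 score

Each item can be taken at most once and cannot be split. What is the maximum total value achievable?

112 score

Check high-value combinations within 17 cm:
- scroll+tablet: length 12+5=17, value 58+54=112
- amulet+coin tray+tablet: length 6+4+5=15, value 31+9+54=94
- amulet+tablet: length 6+5=11, value 31+54=85
- fossil+coin tray+tablet: length 8+4+5=17, value 19+9+54=82
Best: 112 score.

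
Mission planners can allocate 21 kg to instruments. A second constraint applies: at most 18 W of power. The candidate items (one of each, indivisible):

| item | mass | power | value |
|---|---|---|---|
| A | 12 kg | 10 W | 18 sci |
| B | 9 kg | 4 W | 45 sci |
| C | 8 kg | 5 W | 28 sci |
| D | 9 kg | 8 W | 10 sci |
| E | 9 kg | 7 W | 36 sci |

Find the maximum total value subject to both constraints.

81 sci

Feasible sets respecting both limits:
- B+E: mass 18, power 11, value 81
- B+C: mass 17, power 9, value 73
- C+E: mass 17, power 12, value 64
- A+B: mass 21, power 14, value 63
Best: 81 sci.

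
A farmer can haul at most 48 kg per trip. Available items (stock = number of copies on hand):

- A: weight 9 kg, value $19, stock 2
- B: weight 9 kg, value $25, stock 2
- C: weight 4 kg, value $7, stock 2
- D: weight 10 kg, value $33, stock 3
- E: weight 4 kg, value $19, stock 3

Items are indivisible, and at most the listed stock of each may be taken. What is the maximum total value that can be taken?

Top feasible selections:
- 1×C + 3×D + 3×E: weight 46, value 163
- 1×B + 3×D + 2×E: weight 47, value 162
- 3×D + 3×E: weight 42, value 156
Best: $163.

$163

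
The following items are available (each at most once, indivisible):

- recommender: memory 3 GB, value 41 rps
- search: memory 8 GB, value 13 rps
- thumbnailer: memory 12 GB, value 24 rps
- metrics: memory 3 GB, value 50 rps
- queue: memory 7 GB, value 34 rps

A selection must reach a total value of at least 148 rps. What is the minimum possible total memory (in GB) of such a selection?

25

Subsets with value ≥ 148, sorted by total memory:
- recommender+thumbnailer+metrics+queue: memory 25, value 149
- recommender+search+thumbnailer+metrics+queue: memory 33, value 162
Minimum memory: 25 GB.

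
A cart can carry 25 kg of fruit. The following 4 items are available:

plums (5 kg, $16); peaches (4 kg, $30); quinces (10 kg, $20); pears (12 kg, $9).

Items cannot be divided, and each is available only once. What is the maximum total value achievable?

$66

Check high-value combinations within 25 kg:
- plums+peaches+quinces: weight 5+4+10=19, value 16+30+20=66
- plums+peaches+pears: weight 5+4+12=21, value 16+30+9=55
- peaches+quinces: weight 4+10=14, value 30+20=50
- plums+peaches: weight 5+4=9, value 16+30=46
- peaches+pears: weight 4+12=16, value 30+9=39
Best: $66.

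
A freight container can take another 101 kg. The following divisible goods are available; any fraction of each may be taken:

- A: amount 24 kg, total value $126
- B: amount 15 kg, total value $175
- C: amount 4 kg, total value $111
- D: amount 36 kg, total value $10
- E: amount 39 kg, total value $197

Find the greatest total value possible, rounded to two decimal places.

614.28

Take in order of value per unit:
- C (111/4 per unit): all 4 → value 111, running total 111.00
- B (175/15 per unit): all 15 → value 175, running total 286.00
- A (126/24 per unit): all 24 → value 126, running total 412.00
- E (197/39 per unit): all 39 → value 197, running total 609.00
- D (10/36 per unit): 19 of 36 → value 19×10/36 = 5.2778, running total 614.28
Total 614.28.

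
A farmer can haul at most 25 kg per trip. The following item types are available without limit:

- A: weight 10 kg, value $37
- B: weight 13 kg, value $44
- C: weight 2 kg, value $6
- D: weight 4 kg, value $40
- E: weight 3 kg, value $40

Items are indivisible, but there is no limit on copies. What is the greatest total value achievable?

Best value-per-unit is E at 40/3; filling with it alone gives 8×40 = 320.
Optimal mix: 1×D + 7×E → weight 25, value 320.

$320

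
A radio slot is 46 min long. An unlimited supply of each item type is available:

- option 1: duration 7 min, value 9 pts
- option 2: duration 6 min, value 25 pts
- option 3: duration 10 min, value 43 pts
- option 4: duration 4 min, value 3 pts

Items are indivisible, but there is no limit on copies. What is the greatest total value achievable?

Best value-per-unit is option 3 at 43/10; filling with it alone gives 4×43 = 172.
Optimal mix: 1×option 2 + 4×option 3 → duration 46, value 197.

197 pts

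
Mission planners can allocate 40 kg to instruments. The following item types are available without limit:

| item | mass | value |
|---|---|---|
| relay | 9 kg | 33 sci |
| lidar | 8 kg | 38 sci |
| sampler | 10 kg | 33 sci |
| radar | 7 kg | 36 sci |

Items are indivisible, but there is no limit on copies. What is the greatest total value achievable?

190 sci

Best value-per-unit is radar at 36/7; filling with it alone gives 5×36 = 180.
Optimal mix: 5×lidar → mass 40, value 190.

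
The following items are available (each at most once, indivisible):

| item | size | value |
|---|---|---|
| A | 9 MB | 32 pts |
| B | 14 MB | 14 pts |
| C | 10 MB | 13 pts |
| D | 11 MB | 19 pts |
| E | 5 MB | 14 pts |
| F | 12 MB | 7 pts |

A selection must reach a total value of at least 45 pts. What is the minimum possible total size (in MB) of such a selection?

Subsets with value ≥ 45, sorted by total size:
- A+E: size 14, value 46
- A+C: size 19, value 45
Minimum size: 14 MB.

14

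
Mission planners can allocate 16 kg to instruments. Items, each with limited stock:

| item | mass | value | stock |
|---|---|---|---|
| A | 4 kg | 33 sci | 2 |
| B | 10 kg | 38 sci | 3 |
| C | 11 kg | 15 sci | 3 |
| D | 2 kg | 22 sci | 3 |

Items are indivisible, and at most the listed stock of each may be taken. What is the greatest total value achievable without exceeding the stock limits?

Best selections within mass 16 and stock limits:
- 2×A + 3×D: mass 14, value 132
- 2×A + 2×D: mass 12, value 110
- 1×B + 3×D: mass 16, value 104
- 1×A + 3×D: mass 10, value 99
Best: 132 sci.

132 sci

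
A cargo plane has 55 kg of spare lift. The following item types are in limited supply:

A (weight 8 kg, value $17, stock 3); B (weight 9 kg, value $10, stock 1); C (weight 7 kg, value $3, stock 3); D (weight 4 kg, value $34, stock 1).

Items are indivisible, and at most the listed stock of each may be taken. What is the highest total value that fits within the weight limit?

$101

Best selections within weight 55 and stock limits:
- 3×A + 1×B + 2×C + 1×D: weight 51, value 101
- 3×A + 1×B + 1×C + 1×D: weight 44, value 98
- 3×A + 1×B + 1×D: weight 37, value 95
Best: $101.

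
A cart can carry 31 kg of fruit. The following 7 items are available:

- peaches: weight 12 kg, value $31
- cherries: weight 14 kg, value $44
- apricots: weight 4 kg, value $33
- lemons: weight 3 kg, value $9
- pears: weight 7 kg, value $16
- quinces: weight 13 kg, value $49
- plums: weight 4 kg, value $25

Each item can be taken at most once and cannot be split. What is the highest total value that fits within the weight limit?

Check high-value combinations within 31 kg:
- apricots+lemons+pears+quinces+plums: weight 4+3+7+13+4=31, value 33+9+16+49+25=132
- cherries+apricots+quinces: weight 14+4+13=31, value 44+33+49=126
- apricots+pears+quinces+plums: weight 4+7+13+4=28, value 33+16+49+25=123
Best: $132.

$132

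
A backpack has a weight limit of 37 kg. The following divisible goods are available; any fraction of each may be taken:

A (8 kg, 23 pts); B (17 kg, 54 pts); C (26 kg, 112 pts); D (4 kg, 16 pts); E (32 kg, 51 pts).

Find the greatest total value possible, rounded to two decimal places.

150.24

Take in order of value per unit:
- C (112/26 per unit): all 26 → value 112, running total 112.00
- D (16/4 per unit): all 4 → value 16, running total 128.00
- B (54/17 per unit): 7 of 17 → value 7×54/17 = 22.2353, running total 150.24
Total 150.24.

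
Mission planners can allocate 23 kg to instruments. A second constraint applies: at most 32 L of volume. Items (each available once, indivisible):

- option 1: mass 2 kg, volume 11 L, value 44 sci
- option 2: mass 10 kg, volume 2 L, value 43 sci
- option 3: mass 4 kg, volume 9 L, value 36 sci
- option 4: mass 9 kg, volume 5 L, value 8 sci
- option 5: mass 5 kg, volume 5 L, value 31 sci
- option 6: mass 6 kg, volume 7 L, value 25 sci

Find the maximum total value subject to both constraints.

Feasible sets respecting both limits:
- option 1+option 2+option 3+option 5: mass 21, volume 27, value 154
- option 1+option 2+option 3+option 6: mass 22, volume 29, value 148
- option 1+option 2+option 5+option 6: mass 23, volume 25, value 143
Best: 154 sci.

154 sci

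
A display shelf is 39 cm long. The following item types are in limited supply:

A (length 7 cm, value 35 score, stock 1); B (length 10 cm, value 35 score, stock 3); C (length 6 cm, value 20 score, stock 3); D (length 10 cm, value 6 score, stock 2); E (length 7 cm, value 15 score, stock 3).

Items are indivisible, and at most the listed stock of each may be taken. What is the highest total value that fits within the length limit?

145 score

Top feasible selections:
- 1×A + 2×B + 2×C: length 39, value 145
- 1×A + 3×B: length 37, value 140
- 1×A + 1×B + 3×C: length 35, value 130
Best: 145 score.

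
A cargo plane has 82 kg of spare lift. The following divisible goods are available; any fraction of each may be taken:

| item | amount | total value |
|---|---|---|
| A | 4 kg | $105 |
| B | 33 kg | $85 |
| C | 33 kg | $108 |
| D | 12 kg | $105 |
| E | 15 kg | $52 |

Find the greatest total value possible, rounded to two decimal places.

416.36

Take in order of value per unit:
- A (105/4 per unit): all 4 → value 105, running total 105.00
- D (105/12 per unit): all 12 → value 105, running total 210.00
- E (52/15 per unit): all 15 → value 52, running total 262.00
- C (108/33 per unit): all 33 → value 108, running total 370.00
- B (85/33 per unit): 18 of 33 → value 18×85/33 = 46.3636, running total 416.36
Total 416.36.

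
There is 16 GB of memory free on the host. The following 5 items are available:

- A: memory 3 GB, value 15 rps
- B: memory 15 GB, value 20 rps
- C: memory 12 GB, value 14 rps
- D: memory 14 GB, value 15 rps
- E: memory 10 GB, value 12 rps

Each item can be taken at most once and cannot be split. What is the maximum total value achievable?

29 rps

This is a 0/1 knapsack; check combinations near the capacity.
- A+C: memory 3+12=15, value 15+14=29
- A+E: memory 3+10=13, value 15+12=27
- B: memory 15, value 20
Best: 29 rps.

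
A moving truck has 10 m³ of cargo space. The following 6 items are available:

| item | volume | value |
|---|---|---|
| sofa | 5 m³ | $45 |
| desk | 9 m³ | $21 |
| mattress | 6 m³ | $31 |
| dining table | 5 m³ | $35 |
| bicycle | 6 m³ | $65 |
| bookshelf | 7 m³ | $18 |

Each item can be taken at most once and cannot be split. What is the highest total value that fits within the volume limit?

Check high-value combinations within 10 m³:
- sofa+dining table: volume 5+5=10, value 45+35=80
- bicycle: volume 6, value 65
- sofa: volume 5, value 45
- dining table: volume 5, value 35
Best: $80.

$80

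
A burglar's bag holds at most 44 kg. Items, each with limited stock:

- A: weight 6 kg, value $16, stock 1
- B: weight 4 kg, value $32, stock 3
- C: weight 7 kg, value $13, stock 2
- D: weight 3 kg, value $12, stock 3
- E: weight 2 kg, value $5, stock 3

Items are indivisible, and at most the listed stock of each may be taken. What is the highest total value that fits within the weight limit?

Best selections within weight 44 and stock limits:
- 1×A + 3×B + 2×C + 3×D + 1×E: weight 43, value 179
- 1×A + 3×B + 2×C + 2×D + 3×E: weight 44, value 177
- 1×A + 3×B + 1×C + 3×D + 3×E: weight 40, value 176
Best: $179.

$179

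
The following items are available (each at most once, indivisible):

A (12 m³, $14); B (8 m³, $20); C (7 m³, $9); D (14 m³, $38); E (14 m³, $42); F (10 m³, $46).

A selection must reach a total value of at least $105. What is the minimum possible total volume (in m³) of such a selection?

32

Subsets with value ≥ 105, sorted by total volume:
- B+E+F: volume 32, value 108
- D+E+F: volume 38, value 126
Minimum volume: 32 m³.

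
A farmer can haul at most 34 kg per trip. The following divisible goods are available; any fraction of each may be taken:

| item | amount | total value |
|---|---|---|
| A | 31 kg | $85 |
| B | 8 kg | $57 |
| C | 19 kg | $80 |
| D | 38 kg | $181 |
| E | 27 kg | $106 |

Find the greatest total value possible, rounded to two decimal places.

Take in order of value per unit:
- B (57/8 per unit): all 8 → value 57, running total 57.00
- D (181/38 per unit): 26 of 38 → value 26×181/38 = 123.8421, running total 180.84
Total 180.84.

180.84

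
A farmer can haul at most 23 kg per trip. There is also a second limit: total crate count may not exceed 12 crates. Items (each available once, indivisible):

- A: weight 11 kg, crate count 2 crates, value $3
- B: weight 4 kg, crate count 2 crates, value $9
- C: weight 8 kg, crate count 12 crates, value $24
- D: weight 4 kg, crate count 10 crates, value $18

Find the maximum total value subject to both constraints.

$27

Feasible sets respecting both limits:
- B+D: weight 8, crate count 12, value 27
- C: weight 8, crate count 12, value 24
- A+D: weight 15, crate count 12, value 21
- D: weight 4, crate count 10, value 18
Best: $27.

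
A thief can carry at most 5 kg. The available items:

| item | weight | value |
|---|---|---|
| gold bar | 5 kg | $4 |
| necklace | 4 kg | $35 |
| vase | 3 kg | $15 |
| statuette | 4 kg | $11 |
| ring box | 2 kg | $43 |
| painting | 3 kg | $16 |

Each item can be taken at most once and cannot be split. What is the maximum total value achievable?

Check high-value combinations within 5 kg:
- ring box+painting: weight 2+3=5, value 43+16=59
- vase+ring box: weight 3+2=5, value 15+43=58
- ring box: weight 2, value 43
- necklace: weight 4, value 35
- painting: weight 3, value 16
Best: $59.

$59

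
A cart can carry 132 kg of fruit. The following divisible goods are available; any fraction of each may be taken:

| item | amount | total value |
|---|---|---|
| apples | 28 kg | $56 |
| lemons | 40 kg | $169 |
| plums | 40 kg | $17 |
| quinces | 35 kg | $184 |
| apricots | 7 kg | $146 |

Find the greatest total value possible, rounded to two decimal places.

Take in order of value per unit:
- apricots (146/7 per unit): all 7 → value 146, running total 146.00
- quinces (184/35 per unit): all 35 → value 184, running total 330.00
- lemons (169/40 per unit): all 40 → value 169, running total 499.00
- apples (56/28 per unit): all 28 → value 56, running total 555.00
- plums (17/40 per unit): 22 of 40 → value 22×17/40 = 9.3500, running total 564.35
Total 564.35.

564.35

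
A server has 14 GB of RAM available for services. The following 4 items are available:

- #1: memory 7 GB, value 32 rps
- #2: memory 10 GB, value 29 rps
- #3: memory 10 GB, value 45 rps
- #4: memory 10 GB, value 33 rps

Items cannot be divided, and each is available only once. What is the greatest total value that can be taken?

45 rps

Check high-value combinations within 14 GB:
- #3: memory 10, value 45
- #4: memory 10, value 33
- #1: memory 7, value 32
- #2: memory 10, value 29
Best: 45 rps.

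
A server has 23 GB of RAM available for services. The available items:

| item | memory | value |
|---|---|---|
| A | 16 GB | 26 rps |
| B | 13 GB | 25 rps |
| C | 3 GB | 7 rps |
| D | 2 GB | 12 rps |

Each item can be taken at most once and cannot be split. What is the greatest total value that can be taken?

Check high-value combinations within 23 GB:
- A+C+D: memory 16+3+2=21, value 26+7+12=45
- B+C+D: memory 13+3+2=18, value 25+7+12=44
- A+D: memory 16+2=18, value 26+12=38
- B+D: memory 13+2=15, value 25+12=37
Best: 45 rps.

45 rps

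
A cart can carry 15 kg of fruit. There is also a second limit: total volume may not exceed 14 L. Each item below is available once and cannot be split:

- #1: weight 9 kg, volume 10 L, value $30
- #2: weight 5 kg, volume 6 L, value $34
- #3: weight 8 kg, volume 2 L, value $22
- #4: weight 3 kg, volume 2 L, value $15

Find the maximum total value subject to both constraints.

$56

Feasible sets respecting both limits:
- #2+#3: weight 13, volume 8, value 56
- #2+#4: weight 8, volume 8, value 49
- #1+#4: weight 12, volume 12, value 45
Best: $56.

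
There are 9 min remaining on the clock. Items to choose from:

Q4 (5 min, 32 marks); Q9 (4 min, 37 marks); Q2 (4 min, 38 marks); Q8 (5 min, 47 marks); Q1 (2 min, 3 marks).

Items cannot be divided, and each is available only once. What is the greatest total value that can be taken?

85 marks

Check high-value combinations within 9 min:
- Q2+Q8: time 4+5=9, value 38+47=85
- Q9+Q8: time 4+5=9, value 37+47=84
- Q9+Q2: time 4+4=8, value 37+38=75
- Q4+Q2: time 5+4=9, value 32+38=70
- Q4+Q9: time 5+4=9, value 32+37=69
Best: 85 marks.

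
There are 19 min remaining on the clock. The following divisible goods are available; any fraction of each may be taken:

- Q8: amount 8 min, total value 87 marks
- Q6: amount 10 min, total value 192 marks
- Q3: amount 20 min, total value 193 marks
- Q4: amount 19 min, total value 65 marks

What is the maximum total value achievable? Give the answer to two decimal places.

Take in order of value per unit:
- Q6 (192/10 per unit): all 10 → value 192, running total 192.00
- Q8 (87/8 per unit): all 8 → value 87, running total 279.00
- Q3 (193/20 per unit): 1 of 20 → value 1×193/20 = 9.6500, running total 288.65
Total 288.65.

288.65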